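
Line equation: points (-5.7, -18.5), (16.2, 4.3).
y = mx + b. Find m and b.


m = (22.8)/(21.9) = 1.0411
b = y1 - m*x1 = -18.5 - (22.8*(-5.7))/(21.9) = -18.5 + 5.9342 = -12.5658

y = 1.0411x - 12.5658


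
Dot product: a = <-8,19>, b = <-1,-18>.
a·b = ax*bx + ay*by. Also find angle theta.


a·b = -8*(-1) + 19*(-18) = 8 - 342 = -334
|a| = sqrt(64+361) = 20.6155
|b| = sqrt(1+324) = 18.0278
cos(theta) = -334/(sqrt(425)*sqrt(325)) = -334/sqrt(138125) = -0.898691
theta = arccos(-334/sqrt(138125)) = 153.9865 degrees

a·b = -334, theta = 153.9865 deg


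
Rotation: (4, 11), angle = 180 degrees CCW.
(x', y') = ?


cos(180) = -1, sin(180) = 0
x' = 4*(-1) - 11*0 = -4
y' = 4*0 + 11*(-1) = -11

(-4, -11)


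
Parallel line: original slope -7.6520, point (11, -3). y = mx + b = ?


Parallel lines have equal slopes.
m2 = -7.6520
b2 = -3 + 7.6520*11 = 81.1720

y = -7.6520x + 81.1720


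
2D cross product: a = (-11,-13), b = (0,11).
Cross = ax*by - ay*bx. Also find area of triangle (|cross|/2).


cross = -11*11 + 13*0 = -121 - 0 = -121
Triangle area = |-121|/2 = 121/2 = 60.5000

cross = -121, triangle area = 60.5000


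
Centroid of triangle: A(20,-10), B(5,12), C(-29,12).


Gx = (20+5- 29)/3 = -4/3 = -1.3333
Gy = (-10+12+12)/3 = 14/3 = 4.6667

G = (-1.3333, 4.6667)


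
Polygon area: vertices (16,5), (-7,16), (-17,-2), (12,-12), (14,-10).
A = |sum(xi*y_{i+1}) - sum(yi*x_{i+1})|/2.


sum(xi*y_{i+1}) = 16*16 - 7*(-2) - 17*(-12) + 12*(-10) + 14*5 = 424
sum(yi*x_{i+1}) = 5*(-7) + 16*(-17) - 2*12 - 12*14 - 10*16 = -659
Area = |424 + 659|/2 = 1083/2 = 541.5000

541.5000 sq units


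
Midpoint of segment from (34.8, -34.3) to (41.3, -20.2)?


Mx = (34.8 + 41.3)/2 = 76.1/2 = 38.0500
My = (-34.3 - 20.2)/2 = -54.5/2 = -27.2500

(38.0500, -27.2500)


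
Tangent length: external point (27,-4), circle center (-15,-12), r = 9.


d = sqrt((27+ 15)^2 + (-4+ 12)^2) = sqrt(1764+64) = 42.7551
L = sqrt(1828.0000 - 81) = sqrt(1747.0000) = 41.7971

41.7971


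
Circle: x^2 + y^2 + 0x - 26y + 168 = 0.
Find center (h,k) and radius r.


h = -D/2 = 0/2 = 0
k = -E/2 = 26/2 = 13
r^2 = h^2 + k^2 - F = 0 + 169 - 168 = 1
r = 1

Center (0, 13), radius = 1


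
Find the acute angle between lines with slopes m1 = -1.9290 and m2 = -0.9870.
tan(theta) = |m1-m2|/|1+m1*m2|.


m1-m2 = -0.942
1+m1*m2 = 2.903923
tan(theta) = |-0.942/2.903923| = 0.324389
theta = arctan(|-0.942/2.903923|) = 17.9725 degrees (acute angle)

17.9725 degrees


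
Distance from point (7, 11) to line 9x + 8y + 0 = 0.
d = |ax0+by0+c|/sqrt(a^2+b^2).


|9*7 + 8*11 + 0| = |151| = 151
sqrt(81 + 64) = sqrt(145) = 12.0416
d = 151/sqrt(145) = 12.5399

12.5399


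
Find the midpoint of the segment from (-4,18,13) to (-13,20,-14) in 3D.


Mx = (-4- 13)/2 = -8.5000
My = (18+20)/2 = 19.0000
Mz = (13- 14)/2 = -0.5000

M = (-8.5000, 19.0000, -0.5000)


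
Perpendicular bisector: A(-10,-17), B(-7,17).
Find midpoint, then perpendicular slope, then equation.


Midpoint = (-8.5, 0)
Slope of AB = dy/dx = 34/3 = 11.3333
Perp slope = -dx/dy = -3/34 = -0.0882
b = My - (perp slope)*Mx = 0 + (3*(-8.5))/34 = 0 - 0.7500 = -0.7500

y = -0.0882x - 0.7500


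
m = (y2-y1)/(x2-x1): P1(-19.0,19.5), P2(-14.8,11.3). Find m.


dy = 11.3 - 19.5 = -8.2
dx = -14.8 + 19.0 = 4.2
m = -8.2/4.2 = -1.9524

m = -1.9524


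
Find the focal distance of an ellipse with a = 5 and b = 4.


c^2 = 5^2 - 4^2 = 25 - 16 = 9
c = sqrt(9) = 3.0000

c = 3.0000


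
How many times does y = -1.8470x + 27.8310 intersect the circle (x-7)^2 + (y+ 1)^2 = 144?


Substitute y = -1.8470x + 27.8310: (x-7)^2 + (-1.8470x+27.8310+ 1)^2 = 144
Expand to Ax^2 + Bx + C = 0, where b-k = 28.831
A = 1+m^2 = 4.411409
B = 2(m(b-k) - h) = 2(-1.8470*28.831 - 7) = -120.501714
C = h^2 + (b-k)^2 - r^2 = 49 + 831.226561 - 144 = 736.226561
disc = B^2-4AC = 14520.6631 - 12991.1859 = 1529.4772
disc > 0

2 intersection points


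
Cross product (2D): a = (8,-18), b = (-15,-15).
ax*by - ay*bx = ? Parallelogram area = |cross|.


cross = 8*(-15) + 18*(-15) = -120 - 270 = -390
Parallelogram area = |-390| = 390

cross = -390, parallelogram area = 390


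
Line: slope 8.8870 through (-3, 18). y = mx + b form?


y - 18 = 8.8870(x + 3)
y = 8.8870x + 18 - 8.8870*(-3)
y = 8.8870x + 44.6610

y = 8.8870x + 44.6610


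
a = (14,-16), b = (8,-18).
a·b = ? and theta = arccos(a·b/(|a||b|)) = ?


a·b = 14*8 - 16*(-18) = 112 + 288 = 400
|a| = sqrt(196+256) = 21.2603
|b| = sqrt(64+324) = 19.6977
cos(theta) = 400/(sqrt(452)*sqrt(388)) = 400/sqrt(175376) = 0.955157
theta = arccos(400/sqrt(175376)) = 17.2234 degrees

a·b = 400, theta = 17.2234 deg


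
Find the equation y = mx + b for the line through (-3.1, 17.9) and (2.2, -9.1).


m = (-27.0)/(5.3) = -5.0943
b = y1 - m*x1 = 17.9 - (-27.0*(-3.1))/(5.3) = 17.9 - 15.7925 = 2.1075

y = -5.0943x + 2.1075


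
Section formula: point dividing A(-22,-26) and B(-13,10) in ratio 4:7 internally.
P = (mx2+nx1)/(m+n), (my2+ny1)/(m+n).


Px = (4*(-13) + 7*(-22))/11 = -206/11 = -18.7273
Py = (4*10 + 7*(-26))/11 = -142/11 = -12.9091

P = (-18.7273, -12.9091)


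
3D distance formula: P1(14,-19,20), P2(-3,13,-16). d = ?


dx=-17, dy=32, dz=-36
d = sqrt(289+1024+1296) = sqrt(2609) = 51.0784

51.0784


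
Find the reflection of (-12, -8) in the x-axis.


Reflection rule for x-axis: (x, -y)
(-12, -8) -> (-12, 8)

(-12, 8)


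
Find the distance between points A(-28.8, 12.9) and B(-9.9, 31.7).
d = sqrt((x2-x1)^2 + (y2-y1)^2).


dx = -9.9 + 28.8 = 18.9
dy = 31.7 - 12.9 = 18.8
d = sqrt(357.21 + 353.44) = sqrt(710.65) = 26.6580

26.6580


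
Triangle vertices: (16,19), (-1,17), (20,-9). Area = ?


16*(17+ 9) = 416
-1*(-9-19) = 28
20*(19-17) = 40
sum = 484
Area = |484|/2 = 242.0000

242.0000 sq units


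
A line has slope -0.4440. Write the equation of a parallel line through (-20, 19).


Parallel lines have equal slopes.
m2 = -0.4440
b2 = 19 + 0.4440*(-20) = 10.1200

y = -0.4440x + 10.1200


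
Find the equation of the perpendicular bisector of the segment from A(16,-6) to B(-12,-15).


Midpoint = (2, -10.5)
Slope of AB = dy/dx = -9/(-28) = 0.3214
Perp slope = -dx/dy = -28/9 = -3.1111
b = My - (perp slope)*Mx = -10.5 + (-28*2)/(-9) = -10.5 + 6.2222 = -4.2778

y = -3.1111x - 4.2778


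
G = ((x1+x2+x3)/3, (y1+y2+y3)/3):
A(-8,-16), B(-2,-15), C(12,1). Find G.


Gx = (-8- 2+12)/3 = 2/3 = 0.6667
Gy = (-16- 15+1)/3 = -30/3 = -10.0000

G = (0.6667, -10.0000)


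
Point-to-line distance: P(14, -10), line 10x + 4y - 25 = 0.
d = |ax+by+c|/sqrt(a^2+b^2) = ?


|10*14 + 4*(-10) - 25| = |75| = 75
sqrt(100 + 16) = sqrt(116) = 10.7703
d = 75/sqrt(116) = 6.9636

6.9636


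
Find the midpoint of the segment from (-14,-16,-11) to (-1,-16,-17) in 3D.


Mx = (-14- 1)/2 = -7.5000
My = (-16- 16)/2 = -16.0000
Mz = (-11- 17)/2 = -14.0000

M = (-7.5000, -16.0000, -14.0000)


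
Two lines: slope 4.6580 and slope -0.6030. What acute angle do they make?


m1-m2 = 5.261
1+m1*m2 = -1.808774
tan(theta) = |5.261/(-1.808774)| = 2.908600
theta = arctan(|5.261/(-1.808774)|) = 71.0266 degrees (acute angle)

71.0266 degrees


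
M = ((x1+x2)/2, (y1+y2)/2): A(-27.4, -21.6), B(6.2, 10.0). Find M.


Mx = (-27.4 + 6.2)/2 = -21.2/2 = -10.6000
My = (-21.6 + 10.0)/2 = -11.6/2 = -5.8000

(-10.6000, -5.8000)


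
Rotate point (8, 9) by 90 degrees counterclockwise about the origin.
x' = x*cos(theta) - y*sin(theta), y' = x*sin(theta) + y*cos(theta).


cos(90) = 0, sin(90) = 1
x' = 8*0 - 9*1 = -9
y' = 8*1 + 9*0 = 8

(-9, 8)


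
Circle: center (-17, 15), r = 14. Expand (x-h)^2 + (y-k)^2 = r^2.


(x+ 17)^2 + (y-15)^2 = 14^2
D = -2h = 34, E = -2k = -30
F = h^2+k^2-r^2 = 289+225-196 = 318

x^2 + y^2 + 34x - 30y + 318 = 0


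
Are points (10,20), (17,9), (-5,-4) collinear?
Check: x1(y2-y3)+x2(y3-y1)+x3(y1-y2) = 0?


10*(9+ 4) + 17*(-4-20) - 5*(20-9)
= 130 - 408 - 55 = -333

No, not collinear (determinant = -333)


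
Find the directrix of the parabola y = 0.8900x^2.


a = 0.8900
1/(4a) = 0.2809
directrix: y = -0.2809 = -0.2809

y = -0.2809


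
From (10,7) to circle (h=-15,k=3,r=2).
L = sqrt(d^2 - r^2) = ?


d = sqrt((10+ 15)^2 + (7-3)^2) = sqrt(625+16) = 25.3180
L = sqrt(641.0000 - 4) = sqrt(637.0000) = 25.2389

25.2389


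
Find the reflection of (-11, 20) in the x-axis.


Reflection rule for x-axis: (x, -y)
(-11, 20) -> (-11, -20)

(-11, -20)


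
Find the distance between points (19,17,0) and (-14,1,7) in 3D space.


dx=-33, dy=-16, dz=7
d = sqrt(1089+256+49) = sqrt(1394) = 37.3363

37.3363


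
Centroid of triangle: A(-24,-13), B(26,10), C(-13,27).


Gx = (-24+26- 13)/3 = -11/3 = -3.6667
Gy = (-13+10+27)/3 = 24/3 = 8.0000

G = (-3.6667, 8.0000)


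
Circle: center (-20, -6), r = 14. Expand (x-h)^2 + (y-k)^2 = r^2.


(x+ 20)^2 + (y+ 6)^2 = 14^2
D = -2h = 40, E = -2k = 12
F = h^2+k^2-r^2 = 400+36-196 = 240

x^2 + y^2 + 40x + 12y + 240 = 0


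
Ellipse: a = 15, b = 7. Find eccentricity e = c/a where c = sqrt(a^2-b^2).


c = sqrt(225-49) = sqrt(176) = 13.2665
e = c/a = sqrt(176)/15 = 0.8844

e = 0.8844


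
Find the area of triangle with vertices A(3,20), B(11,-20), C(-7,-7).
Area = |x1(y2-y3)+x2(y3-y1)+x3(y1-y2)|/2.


3*(-20+ 7) = -39
11*(-7-20) = -297
-7*(20+ 20) = -280
sum = -616
Area = |-616|/2 = 308.0000

308.0000 sq units


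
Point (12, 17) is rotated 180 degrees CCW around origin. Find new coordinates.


cos(180) = -1, sin(180) = 0
x' = 12*(-1) - 17*0 = -12
y' = 12*0 + 17*(-1) = -17

(-12, -17)


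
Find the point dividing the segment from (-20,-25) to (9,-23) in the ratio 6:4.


Px = (6*9 + 4*(-20))/10 = -26/10 = -2.6000
Py = (6*(-23) + 4*(-25))/10 = -238/10 = -23.8000

P = (-2.6000, -23.8000)


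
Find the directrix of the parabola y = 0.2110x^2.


a = 0.2110
1/(4a) = 1.1848
directrix: y = -1.1848 = -1.1848

y = -1.1848


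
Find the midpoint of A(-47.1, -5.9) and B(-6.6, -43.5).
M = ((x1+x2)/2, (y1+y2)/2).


Mx = (-47.1 - 6.6)/2 = -53.7/2 = -26.8500
My = (-5.9 - 43.5)/2 = -49.4/2 = -24.7000

(-26.8500, -24.7000)


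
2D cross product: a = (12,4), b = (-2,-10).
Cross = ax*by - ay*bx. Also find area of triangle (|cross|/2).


cross = 12*(-10) - 4*(-2) = -120 + 8 = -112
Triangle area = |-112|/2 = 112/2 = 56.0000

cross = -112, triangle area = 56.0000


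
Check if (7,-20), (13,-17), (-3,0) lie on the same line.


7*(-17-0) + 13*(0+ 20) - 3*(-20+ 17)
= -119 + 260 + 9 = 150

No, not collinear (determinant = 150)


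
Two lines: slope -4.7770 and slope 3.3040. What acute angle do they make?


m1-m2 = -8.081
1+m1*m2 = -14.783208
tan(theta) = |-8.081/(-14.783208)| = 0.546634
theta = arctan(|-8.081/(-14.783208)|) = 28.6625 degrees (acute angle)

28.6625 degrees


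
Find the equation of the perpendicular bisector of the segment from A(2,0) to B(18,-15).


Midpoint = (10, -7.5)
Slope of AB = dy/dx = -15/16 = -0.9375
Perp slope = -dx/dy = 16/15 = 1.0667
b = My - (perp slope)*Mx = -7.5 + (16*10)/(-15) = -7.5 - 10.6667 = -18.1667

y = 1.0667x - 18.1667


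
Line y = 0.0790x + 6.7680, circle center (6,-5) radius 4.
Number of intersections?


Substitute y = 0.0790x + 6.7680: (x-6)^2 + (0.0790x+6.7680+ 5)^2 = 16
Expand to Ax^2 + Bx + C = 0, where b-k = 11.768
A = 1+m^2 = 1.006241
B = 2(m(b-k) - h) = 2(0.0790*11.768 - 6) = -10.140656
C = h^2 + (b-k)^2 - r^2 = 36 + 138.485824 - 16 = 158.485824
disc = B^2-4AC = 102.8329 - 637.8997 = -535.0668
disc < 0

0 intersection points


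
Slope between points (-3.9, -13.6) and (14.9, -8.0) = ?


dy = -8.0 + 13.6 = 5.6
dx = 14.9 + 3.9 = 18.8
m = 5.6/18.8 = 0.2979

m = 0.2979


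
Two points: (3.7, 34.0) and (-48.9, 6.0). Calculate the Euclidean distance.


dx = -48.9 - 3.7 = -52.6
dy = 6.0 - 34.0 = -28.0
d = sqrt(2766.76 + 784.0) = sqrt(3550.76) = 59.5883

59.5883


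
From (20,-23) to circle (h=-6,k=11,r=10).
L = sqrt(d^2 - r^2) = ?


d = sqrt((20+ 6)^2 + (-23-11)^2) = sqrt(676+1156) = 42.8019
L = sqrt(1832.0000 - 100) = sqrt(1732.0000) = 41.6173

41.6173


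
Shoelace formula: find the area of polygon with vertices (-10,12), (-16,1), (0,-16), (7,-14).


sum(xi*y_{i+1}) = -10*1 - 16*(-16) + 0*(-14) + 7*12 = 330
sum(yi*x_{i+1}) = 12*(-16) + 1*0 - 16*7 - 14*(-10) = -164
Area = |330 + 164|/2 = 494/2 = 247.0000

247.0000 sq units


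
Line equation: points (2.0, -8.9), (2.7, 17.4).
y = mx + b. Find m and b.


m = (26.3)/(0.7) = 37.5714
b = y1 - m*x1 = -8.9 - (26.3*2.0)/(0.7) = -8.9 - 75.1429 = -84.0429

y = 37.5714x - 84.0429


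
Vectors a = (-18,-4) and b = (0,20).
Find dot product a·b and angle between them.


a·b = -18*0 - 4*20 = 0 - 80 = -80
|a| = sqrt(324+16) = 18.4391
|b| = sqrt(0+400) = 20.0000
cos(theta) = -80/(sqrt(340)*sqrt(400)) = -80/sqrt(136000) = -0.216930
theta = arccos(-80/sqrt(136000)) = 102.5288 degrees

a·b = -80, theta = 102.5288 deg


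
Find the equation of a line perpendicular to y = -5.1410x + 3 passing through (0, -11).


Perpendicular slope = -1/m1 = -1/(-5.1410) = 0.1945
b2 = y0 - m2*x0 = -11 + 0/(-5.1410) = -11 + 0 = -11.0000

y = 0.1945x - 11.0000


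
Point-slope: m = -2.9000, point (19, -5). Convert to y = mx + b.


y + 5 = -2.9000(x - 19)
y = -2.9000x - 5 + 2.9000*19
y = -2.9000x + 50.1000

y = -2.9000x + 50.1000


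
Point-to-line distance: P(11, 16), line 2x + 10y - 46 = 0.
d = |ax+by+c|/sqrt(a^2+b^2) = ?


|2*11 + 10*16 - 46| = |136| = 136
sqrt(4 + 100) = sqrt(104) = 10.1980
d = 136/sqrt(104) = 13.3359

13.3359


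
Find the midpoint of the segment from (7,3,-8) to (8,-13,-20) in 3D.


Mx = (7+8)/2 = 7.5000
My = (3- 13)/2 = -5.0000
Mz = (-8- 20)/2 = -14.0000

M = (7.5000, -5.0000, -14.0000)


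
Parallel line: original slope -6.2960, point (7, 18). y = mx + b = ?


Parallel lines have equal slopes.
m2 = -6.2960
b2 = 18 + 6.2960*7 = 62.0720

y = -6.2960x + 62.0720


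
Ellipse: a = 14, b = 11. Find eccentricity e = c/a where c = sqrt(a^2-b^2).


c = sqrt(196-121) = sqrt(75) = 8.6603
e = c/a = sqrt(75)/14 = 0.6186

e = 0.6186


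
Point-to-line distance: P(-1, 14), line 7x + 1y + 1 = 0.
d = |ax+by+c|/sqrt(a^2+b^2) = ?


|7*(-1) + 1*14 + 1| = |8| = 8
sqrt(49 + 1) = sqrt(50) = 7.0711
d = 8/sqrt(50) = 1.1314

1.1314


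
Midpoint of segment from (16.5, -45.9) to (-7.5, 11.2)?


Mx = (16.5 - 7.5)/2 = 9.0/2 = 4.5000
My = (-45.9 + 11.2)/2 = -34.7/2 = -17.3500

(4.5000, -17.3500)


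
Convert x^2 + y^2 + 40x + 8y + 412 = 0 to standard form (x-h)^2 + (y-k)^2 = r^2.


h = -D/2 = -40/2 = -20
k = -E/2 = -8/2 = -4
r^2 = h^2 + k^2 - F = 400 + 16 - 412 = 4
r = 2

Center (-20, -4), radius = 2


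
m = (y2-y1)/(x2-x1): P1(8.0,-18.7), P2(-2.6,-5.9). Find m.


dy = -5.9 + 18.7 = 12.8
dx = -2.6 - 8.0 = -10.6
m = 12.8/(-10.6) = -1.2075

m = -1.2075


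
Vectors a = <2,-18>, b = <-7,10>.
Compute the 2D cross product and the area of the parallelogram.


cross = 2*10 + 18*(-7) = 20 - 126 = -106
Parallelogram area = |-106| = 106

cross = -106, parallelogram area = 106


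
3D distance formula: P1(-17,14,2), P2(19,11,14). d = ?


dx=36, dy=-3, dz=12
d = sqrt(1296+9+144) = sqrt(1449) = 38.0657

38.0657


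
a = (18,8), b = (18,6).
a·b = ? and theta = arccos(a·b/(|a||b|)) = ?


a·b = 18*18 + 8*6 = 324 + 48 = 372
|a| = sqrt(324+64) = 19.6977
|b| = sqrt(324+36) = 18.9737
cos(theta) = 372/(sqrt(388)*sqrt(360)) = 372/sqrt(139680) = 0.995350
theta = arccos(372/sqrt(139680)) = 5.5275 degrees

a·b = 372, theta = 5.5275 deg


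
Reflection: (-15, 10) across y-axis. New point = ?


Reflection rule for y-axis: (-x, y)
(-15, 10) -> (15, 10)

(15, 10)


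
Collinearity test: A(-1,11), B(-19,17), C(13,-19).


-1*(17+ 19) - 19*(-19-11) + 13*(11-17)
= -36 + 570 - 78 = 456

No, not collinear (determinant = 456)


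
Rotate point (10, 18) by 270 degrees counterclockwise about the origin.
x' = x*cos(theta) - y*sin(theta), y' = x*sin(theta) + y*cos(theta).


cos(270) = 0, sin(270) = -1
x' = 10*0 - 18*(-1) = 18
y' = 10*(-1) + 18*0 = -10

(18, -10)


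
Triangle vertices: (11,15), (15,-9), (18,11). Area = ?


11*(-9-11) = -220
15*(11-15) = -60
18*(15+ 9) = 432
sum = 152
Area = |152|/2 = 76.0000

76.0000 sq units


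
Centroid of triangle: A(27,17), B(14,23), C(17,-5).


Gx = (27+14+17)/3 = 58/3 = 19.3333
Gy = (17+23- 5)/3 = 35/3 = 11.6667

G = (19.3333, 11.6667)


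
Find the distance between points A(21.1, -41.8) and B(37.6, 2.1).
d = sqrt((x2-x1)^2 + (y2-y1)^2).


dx = 37.6 - 21.1 = 16.5
dy = 2.1 + 41.8 = 43.9
d = sqrt(272.25 + 1927.21) = sqrt(2199.46) = 46.8984

46.8984


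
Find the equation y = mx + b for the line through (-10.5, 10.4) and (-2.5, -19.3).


m = (-29.7)/(8.0) = -3.7125
b = y1 - m*x1 = 10.4 - (-29.7*(-10.5))/(8.0) = 10.4 - 38.9813 = -28.5813

y = -3.7125x - 28.5813


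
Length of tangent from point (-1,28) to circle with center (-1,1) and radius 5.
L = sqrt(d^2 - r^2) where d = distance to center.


d = sqrt((-1+ 1)^2 + (28-1)^2) = sqrt(0+729) = 27.0000
L = sqrt(729.0000 - 25) = sqrt(704.0000) = 26.5330

26.5330


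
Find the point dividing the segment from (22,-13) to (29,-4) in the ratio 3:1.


Px = (3*29 + 1*22)/4 = 109/4 = 27.2500
Py = (3*(-4) + 1*(-13))/4 = -25/4 = -6.2500

P = (27.2500, -6.2500)


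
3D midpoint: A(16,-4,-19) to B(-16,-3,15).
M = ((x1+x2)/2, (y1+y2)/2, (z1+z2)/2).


Mx = (16- 16)/2 = 0
My = (-4- 3)/2 = -3.5000
Mz = (-19+15)/2 = -2.0000

M = (0, -3.5000, -2.0000)


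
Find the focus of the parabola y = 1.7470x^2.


a = 1.7470
4a = 6.9880
focus = (0, 1/6.9880) = (0, 0.1431)

Focus = (0, 0.1431)


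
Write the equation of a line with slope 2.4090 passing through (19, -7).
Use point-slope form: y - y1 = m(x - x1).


y + 7 = 2.4090(x - 19)
y = 2.4090x - 7 - 2.4090*19
y = 2.4090x - 52.7710

y = 2.4090x - 52.7710


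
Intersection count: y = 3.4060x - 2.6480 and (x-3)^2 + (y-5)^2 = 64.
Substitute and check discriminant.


Substitute y = 3.4060x - 2.6480: (x-3)^2 + (3.4060x- 2.6480-5)^2 = 64
Expand to Ax^2 + Bx + C = 0, where b-k = -7.648
A = 1+m^2 = 12.600836
B = 2(m(b-k) - h) = 2(3.4060*(-7.648) - 3) = -58.098176
C = h^2 + (b-k)^2 - r^2 = 9 + 58.491904 - 64 = 3.491904
disc = B^2-4AC = 3375.3981 - 176.0036 = 3199.3945
disc > 0

2 intersection points


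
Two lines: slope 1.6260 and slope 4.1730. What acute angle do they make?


m1-m2 = -2.547
1+m1*m2 = 7.785298
tan(theta) = |-2.547/7.785298| = 0.327155
theta = arctan(|-2.547/7.785298|) = 18.1158 degrees (acute angle)

18.1158 degrees


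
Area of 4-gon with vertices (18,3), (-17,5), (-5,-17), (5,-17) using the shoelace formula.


sum(xi*y_{i+1}) = 18*5 - 17*(-17) - 5*(-17) + 5*3 = 479
sum(yi*x_{i+1}) = 3*(-17) + 5*(-5) - 17*5 - 17*18 = -467
Area = |479 + 467|/2 = 946/2 = 473.0000

473.0000 sq units


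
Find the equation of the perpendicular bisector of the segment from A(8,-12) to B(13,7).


Midpoint = (10.5, -2.5)
Slope of AB = dy/dx = 19/5 = 3.8000
Perp slope = -dx/dy = -5/19 = -0.2632
b = My - (perp slope)*Mx = -2.5 + (5*10.5)/19 = -2.5 + 2.7632 = 0.2632

y = -0.2632x + 0.2632


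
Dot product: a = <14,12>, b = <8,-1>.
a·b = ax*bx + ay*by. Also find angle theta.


a·b = 14*8 + 12*(-1) = 112 - 12 = 100
|a| = sqrt(196+144) = 18.4391
|b| = sqrt(64+1) = 8.0623
cos(theta) = 100/(sqrt(340)*sqrt(65)) = 100/sqrt(22100) = 0.672673
theta = arccos(100/sqrt(22100)) = 47.7263 degrees

a·b = 100, theta = 47.7263 deg


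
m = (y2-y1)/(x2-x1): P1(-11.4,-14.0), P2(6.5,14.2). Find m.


dy = 14.2 + 14.0 = 28.2
dx = 6.5 + 11.4 = 17.9
m = 28.2/17.9 = 1.5754

m = 1.5754


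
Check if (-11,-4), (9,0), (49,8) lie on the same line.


-11*(0-8) + 9*(8+ 4) + 49*(-4-0)
= 88 + 108 - 196 = 0

Yes, collinear (determinant = 0)


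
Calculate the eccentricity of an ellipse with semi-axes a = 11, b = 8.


c = sqrt(121-64) = sqrt(57) = 7.5498
e = c/a = sqrt(57)/11 = 0.6863

e = 0.6863


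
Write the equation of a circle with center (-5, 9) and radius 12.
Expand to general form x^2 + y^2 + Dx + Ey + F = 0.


(x+ 5)^2 + (y-9)^2 = 12^2
D = -2h = 10, E = -2k = -18
F = h^2+k^2-r^2 = 25+81-144 = -38

x^2 + y^2 + 10x - 18y - 38 = 0


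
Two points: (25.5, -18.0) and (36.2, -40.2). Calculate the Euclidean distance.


dx = 36.2 - 25.5 = 10.7
dy = -40.2 + 18.0 = -22.2
d = sqrt(114.49 + 492.84) = sqrt(607.33) = 24.6441

24.6441


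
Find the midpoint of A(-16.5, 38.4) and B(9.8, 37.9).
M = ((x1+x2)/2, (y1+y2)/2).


Mx = (-16.5 + 9.8)/2 = -6.7/2 = -3.3500
My = (38.4 + 37.9)/2 = 76.3/2 = 38.1500

(-3.3500, 38.1500)


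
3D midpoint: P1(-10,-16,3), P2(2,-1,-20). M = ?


Mx = (-10+2)/2 = -4.0000
My = (-16- 1)/2 = -8.5000
Mz = (3- 20)/2 = -8.5000

M = (-4.0000, -8.5000, -8.5000)


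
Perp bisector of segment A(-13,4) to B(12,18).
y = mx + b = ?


Midpoint = (-0.5, 11)
Slope of AB = dy/dx = 14/25 = 0.5600
Perp slope = -dx/dy = -25/14 = -1.7857
b = My - (perp slope)*Mx = 11 + (25*(-0.5))/14 = 11 - 0.8929 = 10.1071

y = -1.7857x + 10.1071


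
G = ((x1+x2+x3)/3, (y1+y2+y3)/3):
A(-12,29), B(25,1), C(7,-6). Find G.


Gx = (-12+25+7)/3 = 20/3 = 6.6667
Gy = (29+1- 6)/3 = 24/3 = 8.0000

G = (6.6667, 8.0000)


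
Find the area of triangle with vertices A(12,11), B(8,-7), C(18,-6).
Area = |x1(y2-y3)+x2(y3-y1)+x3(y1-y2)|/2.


12*(-7+ 6) = -12
8*(-6-11) = -136
18*(11+ 7) = 324
sum = 176
Area = |176|/2 = 88.0000

88.0000 sq units


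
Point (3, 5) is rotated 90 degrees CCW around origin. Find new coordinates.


cos(90) = 0, sin(90) = 1
x' = 3*0 - 5*1 = -5
y' = 3*1 + 5*0 = 3

(-5, 3)


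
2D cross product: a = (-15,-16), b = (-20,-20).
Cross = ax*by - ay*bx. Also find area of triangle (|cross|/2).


cross = -15*(-20) + 16*(-20) = 300 - 320 = -20
Triangle area = |-20|/2 = 20/2 = 10.0000

cross = -20, triangle area = 10.0000


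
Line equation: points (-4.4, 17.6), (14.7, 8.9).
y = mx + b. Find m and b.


m = (-8.7)/(19.1) = -0.4555
b = y1 - m*x1 = 17.6 - (-8.7*(-4.4))/(19.1) = 17.6 - 2.0042 = 15.5958

y = -0.4555x + 15.5958


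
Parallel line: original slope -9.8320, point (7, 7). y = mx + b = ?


Parallel lines have equal slopes.
m2 = -9.8320
b2 = 7 + 9.8320*7 = 75.8240

y = -9.8320x + 75.8240


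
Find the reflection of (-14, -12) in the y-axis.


Reflection rule for y-axis: (-x, y)
(-14, -12) -> (14, -12)

(14, -12)


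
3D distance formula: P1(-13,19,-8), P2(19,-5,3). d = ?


dx=32, dy=-24, dz=11
d = sqrt(1024+576+121) = sqrt(1721) = 41.4849

41.4849


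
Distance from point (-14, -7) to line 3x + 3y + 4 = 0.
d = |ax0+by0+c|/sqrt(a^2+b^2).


|3*(-14) + 3*(-7) + 4| = |-59| = 59
sqrt(9 + 9) = sqrt(18) = 4.2426
d = 59/sqrt(18) = 13.9064

13.9064


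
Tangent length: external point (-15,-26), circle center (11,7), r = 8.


d = sqrt((-15-11)^2 + (-26-7)^2) = sqrt(676+1089) = 42.0119
L = sqrt(1765.0000 - 64) = sqrt(1701.0000) = 41.2432

41.2432


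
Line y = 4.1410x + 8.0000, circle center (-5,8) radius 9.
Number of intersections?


Substitute y = 4.1410x + 8.0000: (x+ 5)^2 + (4.1410x+8.0000-8)^2 = 81
Expand to Ax^2 + Bx + C = 0, where b-k = 0
A = 1+m^2 = 18.147881
B = 2(m(b-k) - h) = 2(4.1410*0 + 5) = 10
C = h^2 + (b-k)^2 - r^2 = 25 + 0 - 81 = -56
disc = B^2-4AC = 100.0000 + 4065.1253 = 4165.1253
disc > 0

2 intersection points


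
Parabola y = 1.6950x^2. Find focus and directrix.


a = 1.6950
1/(4a) = 0.1475
Focus = (0, 0.1475)
Directrix: y = -0.1475

Focus = (0, 0.1475), Directrix: y = -0.1475


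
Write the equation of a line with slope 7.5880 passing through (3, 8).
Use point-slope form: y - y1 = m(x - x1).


y - 8 = 7.5880(x - 3)
y = 7.5880x + 8 - 7.5880*3
y = 7.5880x - 14.7640

y = 7.5880x - 14.7640


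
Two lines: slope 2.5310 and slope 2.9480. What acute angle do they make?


m1-m2 = -0.417
1+m1*m2 = 8.461388
tan(theta) = |-0.417/8.461388| = 0.049283
theta = arctan(|-0.417/8.461388|) = 2.8214 degrees (acute angle)

2.8214 degrees


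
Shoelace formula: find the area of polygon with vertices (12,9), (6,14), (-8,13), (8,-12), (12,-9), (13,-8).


sum(xi*y_{i+1}) = 12*14 + 6*13 - 8*(-12) + 8*(-9) + 12*(-8) + 13*9 = 291
sum(yi*x_{i+1}) = 9*6 + 14*(-8) + 13*8 - 12*12 - 9*13 - 8*12 = -311
Area = |291 + 311|/2 = 602/2 = 301.0000

301.0000 sq units


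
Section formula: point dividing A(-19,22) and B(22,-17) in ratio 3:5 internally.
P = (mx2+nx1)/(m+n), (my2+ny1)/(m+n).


Px = (3*22 + 5*(-19))/8 = -29/8 = -3.6250
Py = (3*(-17) + 5*22)/8 = 59/8 = 7.3750

P = (-3.6250, 7.3750)


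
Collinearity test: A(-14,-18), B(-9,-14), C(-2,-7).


-14*(-14+ 7) - 9*(-7+ 18) - 2*(-18+ 14)
= 98 - 99 + 8 = 7

No, not collinear (determinant = 7)


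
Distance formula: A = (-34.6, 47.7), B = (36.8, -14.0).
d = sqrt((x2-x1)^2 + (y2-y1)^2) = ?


dx = 36.8 + 34.6 = 71.4
dy = -14.0 - 47.7 = -61.7
d = sqrt(5097.96 + 3806.89) = sqrt(8904.85) = 94.3655

94.3655


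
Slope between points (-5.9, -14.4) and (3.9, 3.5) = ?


dy = 3.5 + 14.4 = 17.9
dx = 3.9 + 5.9 = 9.8
m = 17.9/9.8 = 1.8265

m = 1.8265


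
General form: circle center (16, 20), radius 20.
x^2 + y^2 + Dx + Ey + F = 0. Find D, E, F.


(x-16)^2 + (y-20)^2 = 20^2
D = -2h = -32, E = -2k = -40
F = h^2+k^2-r^2 = 256+400-400 = 256

D = -32, E = -40, F = 256


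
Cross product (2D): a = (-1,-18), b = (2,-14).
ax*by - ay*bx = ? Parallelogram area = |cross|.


cross = -1*(-14) + 18*2 = 14 + 36 = 50
Parallelogram area = |50| = 50

cross = 50, parallelogram area = 50


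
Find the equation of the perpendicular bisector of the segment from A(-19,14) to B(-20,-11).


Midpoint = (-19.5, 1.5)
Slope of AB = dy/dx = -25/(-1) = 25.0000
Perp slope = -dx/dy = -1/25 = -0.0400
b = My - (perp slope)*Mx = 1.5 + (-1*(-19.5))/(-25) = 1.5 - 0.7800 = 0.7200

y = -0.0400x + 0.7200


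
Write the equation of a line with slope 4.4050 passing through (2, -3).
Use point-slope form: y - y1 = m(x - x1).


y + 3 = 4.4050(x - 2)
y = 4.4050x - 3 - 4.4050*2
y = 4.4050x - 11.8100

y = 4.4050x - 11.8100


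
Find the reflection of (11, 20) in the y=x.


Reflection rule for y=x: (y, x)
(11, 20) -> (20, 11)

(20, 11)


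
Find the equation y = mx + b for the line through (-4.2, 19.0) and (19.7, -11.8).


m = (-30.8)/(23.9) = -1.2887
b = y1 - m*x1 = 19.0 - (-30.8*(-4.2))/(23.9) = 19.0 - 5.4126 = 13.5874

y = -1.2887x + 13.5874


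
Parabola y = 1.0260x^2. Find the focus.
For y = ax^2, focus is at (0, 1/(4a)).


a = 1.0260
4a = 4.1040
focus = (0, 1/4.1040) = (0, 0.2437)

Focus = (0, 0.2437)


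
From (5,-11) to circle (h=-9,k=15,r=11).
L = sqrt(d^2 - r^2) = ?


d = sqrt((5+ 9)^2 + (-11-15)^2) = sqrt(196+676) = 29.5296
L = sqrt(872.0000 - 121) = sqrt(751.0000) = 27.4044

27.4044


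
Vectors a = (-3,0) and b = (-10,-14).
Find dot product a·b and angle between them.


a·b = -3*(-10) + 0*(-14) = 30 + 0 = 30
|a| = sqrt(9+0) = 3.0000
|b| = sqrt(100+196) = 17.2047
cos(theta) = 30/(sqrt(9)*sqrt(296)) = 30/sqrt(2664) = 0.581238
theta = arccos(30/sqrt(2664)) = 54.4623 degrees

a·b = 30, theta = 54.4623 deg


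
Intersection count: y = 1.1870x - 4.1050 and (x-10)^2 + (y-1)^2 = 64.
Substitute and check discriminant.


Substitute y = 1.1870x - 4.1050: (x-10)^2 + (1.1870x- 4.1050-1)^2 = 64
Expand to Ax^2 + Bx + C = 0, where b-k = -5.105
A = 1+m^2 = 2.408969
B = 2(m(b-k) - h) = 2(1.1870*(-5.105) - 10) = -32.11927
C = h^2 + (b-k)^2 - r^2 = 100 + 26.061025 - 64 = 62.061025
disc = B^2-4AC = 1031.6475 - 598.0123 = 433.6352
disc > 0

2 intersection points


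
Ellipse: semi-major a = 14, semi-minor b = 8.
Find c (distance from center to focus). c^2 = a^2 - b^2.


c^2 = 14^2 - 8^2 = 196 - 64 = 132
c = sqrt(132) = 11.4891

c = 11.4891


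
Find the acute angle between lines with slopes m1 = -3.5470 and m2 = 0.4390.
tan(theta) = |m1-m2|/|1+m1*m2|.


m1-m2 = -3.986
1+m1*m2 = -0.557133
tan(theta) = |-3.986/(-0.557133)| = 7.154486
theta = arctan(|-3.986/(-0.557133)|) = 82.0432 degrees (acute angle)

82.0432 degrees


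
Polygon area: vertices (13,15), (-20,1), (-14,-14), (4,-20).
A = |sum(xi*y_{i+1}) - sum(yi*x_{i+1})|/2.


sum(xi*y_{i+1}) = 13*1 - 20*(-14) - 14*(-20) + 4*15 = 633
sum(yi*x_{i+1}) = 15*(-20) + 1*(-14) - 14*4 - 20*13 = -630
Area = |633 + 630|/2 = 1263/2 = 631.5000

631.5000 sq units


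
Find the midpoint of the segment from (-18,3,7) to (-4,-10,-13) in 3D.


Mx = (-18- 4)/2 = -11.0000
My = (3- 10)/2 = -3.5000
Mz = (7- 13)/2 = -3.0000

M = (-11.0000, -3.5000, -3.0000)


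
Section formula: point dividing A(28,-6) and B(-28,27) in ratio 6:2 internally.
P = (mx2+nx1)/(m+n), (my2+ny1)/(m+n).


Px = (6*(-28) + 2*28)/8 = -112/8 = -14.0000
Py = (6*27 + 2*(-6))/8 = 150/8 = 18.7500

P = (-14.0000, 18.7500)


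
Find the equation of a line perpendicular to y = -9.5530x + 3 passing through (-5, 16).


Perpendicular slope = -1/m1 = -1/(-9.5530) = 0.1047
b2 = y0 - m2*x0 = 16 - 5/(-9.5530) = 16 + 0.5234 = 16.5234

y = 0.1047x + 16.5234


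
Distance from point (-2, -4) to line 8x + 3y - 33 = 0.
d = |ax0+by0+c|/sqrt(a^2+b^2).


|8*(-2) + 3*(-4) - 33| = |-61| = 61
sqrt(64 + 9) = sqrt(73) = 8.5440
d = 61/sqrt(73) = 7.1395

7.1395


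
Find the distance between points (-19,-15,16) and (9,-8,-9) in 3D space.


dx=28, dy=7, dz=-25
d = sqrt(784+49+625) = sqrt(1458) = 38.1838

38.1838


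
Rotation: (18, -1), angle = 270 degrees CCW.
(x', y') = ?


cos(270) = 0, sin(270) = -1
x' = 18*0 + 1*(-1) = -1
y' = 18*(-1) - 1*0 = -18

(-1, -18)


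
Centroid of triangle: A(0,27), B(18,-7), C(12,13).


Gx = (0+18+12)/3 = 30/3 = 10.0000
Gy = (27- 7+13)/3 = 33/3 = 11.0000

G = (10.0000, 11.0000)


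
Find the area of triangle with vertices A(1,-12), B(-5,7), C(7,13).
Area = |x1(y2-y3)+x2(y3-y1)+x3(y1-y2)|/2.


1*(7-13) = -6
-5*(13+ 12) = -125
7*(-12-7) = -133
sum = -264
Area = |-264|/2 = 132.0000

132.0000 sq units


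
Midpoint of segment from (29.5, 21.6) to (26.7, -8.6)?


Mx = (29.5 + 26.7)/2 = 56.2/2 = 28.1000
My = (21.6 - 8.6)/2 = 13/2 = 6.5000

(28.1000, 6.5000)


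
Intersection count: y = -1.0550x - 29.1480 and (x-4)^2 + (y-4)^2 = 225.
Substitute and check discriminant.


Substitute y = -1.0550x - 29.1480: (x-4)^2 + (-1.0550x- 29.1480-4)^2 = 225
Expand to Ax^2 + Bx + C = 0, where b-k = -33.148
A = 1+m^2 = 2.113025
B = 2(m(b-k) - h) = 2(-1.0550*(-33.148) - 4) = 61.94228
C = h^2 + (b-k)^2 - r^2 = 16 + 1098.789904 - 225 = 889.789904
disc = B^2-4AC = 3836.8461 - 7520.5932 = -3683.7471
disc < 0

0 intersection points


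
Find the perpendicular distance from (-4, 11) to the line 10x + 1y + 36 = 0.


|10*(-4) + 1*11 + 36| = |7| = 7
sqrt(100 + 1) = sqrt(101) = 10.0499
d = 7/sqrt(101) = 0.6965

0.6965


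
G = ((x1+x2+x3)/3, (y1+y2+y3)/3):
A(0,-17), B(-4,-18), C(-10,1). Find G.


Gx = (0- 4- 10)/3 = -14/3 = -4.6667
Gy = (-17- 18+1)/3 = -34/3 = -11.3333

G = (-4.6667, -11.3333)


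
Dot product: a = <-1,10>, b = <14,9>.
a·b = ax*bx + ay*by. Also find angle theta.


a·b = -1*14 + 10*9 = -14 + 90 = 76
|a| = sqrt(1+100) = 10.0499
|b| = sqrt(196+81) = 16.6433
cos(theta) = 76/(sqrt(101)*sqrt(277)) = 76/sqrt(27977) = 0.454374
theta = arccos(76/sqrt(27977)) = 62.9754 degrees

a·b = 76, theta = 62.9754 deg


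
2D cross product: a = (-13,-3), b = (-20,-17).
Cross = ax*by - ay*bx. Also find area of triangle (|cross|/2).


cross = -13*(-17) + 3*(-20) = 221 - 60 = 161
Triangle area = |161|/2 = 161/2 = 80.5000

cross = 161, triangle area = 80.5000


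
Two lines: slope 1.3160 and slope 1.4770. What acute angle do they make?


m1-m2 = -0.161
1+m1*m2 = 2.943732
tan(theta) = |-0.161/2.943732| = 0.054692
theta = arctan(|-0.161/2.943732|) = 3.1305 degrees (acute angle)

3.1305 degrees


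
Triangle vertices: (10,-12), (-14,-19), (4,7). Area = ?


10*(-19-7) = -260
-14*(7+ 12) = -266
4*(-12+ 19) = 28
sum = -498
Area = |-498|/2 = 249.0000

249.0000 sq units


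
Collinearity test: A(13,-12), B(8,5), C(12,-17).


13*(5+ 17) + 8*(-17+ 12) + 12*(-12-5)
= 286 - 40 - 204 = 42

No, not collinear (determinant = 42)


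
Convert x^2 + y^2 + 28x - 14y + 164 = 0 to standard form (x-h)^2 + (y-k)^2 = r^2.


h = -D/2 = -28/2 = -14
k = -E/2 = 14/2 = 7
r^2 = h^2 + k^2 - F = 196 + 49 - 164 = 81
r = 9

Center (-14, 7), radius = 9


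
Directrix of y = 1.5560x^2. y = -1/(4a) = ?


a = 1.5560
1/(4a) = 0.1607
directrix: y = -0.1607 = -0.1607

y = -0.1607


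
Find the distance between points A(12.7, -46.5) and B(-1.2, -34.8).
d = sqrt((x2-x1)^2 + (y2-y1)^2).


dx = -1.2 - 12.7 = -13.9
dy = -34.8 + 46.5 = 11.7
d = sqrt(193.21 + 136.89) = sqrt(330.1) = 18.1687

18.1687


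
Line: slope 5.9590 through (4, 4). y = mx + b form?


y - 4 = 5.9590(x - 4)
y = 5.9590x + 4 - 5.9590*4
y = 5.9590x - 19.8360

y = 5.9590x - 19.8360


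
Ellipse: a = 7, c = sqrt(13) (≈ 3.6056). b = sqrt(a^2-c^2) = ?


b^2 = 7^2 - (sqrt(13))^2 = 49 - 13 = 36
b = sqrt(36) = 6

b = 6


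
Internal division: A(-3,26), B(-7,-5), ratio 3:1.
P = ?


Px = (3*(-7) + 1*(-3))/4 = -24/4 = -6.0000
Py = (3*(-5) + 1*26)/4 = 11/4 = 2.7500

P = (-6.0000, 2.7500)


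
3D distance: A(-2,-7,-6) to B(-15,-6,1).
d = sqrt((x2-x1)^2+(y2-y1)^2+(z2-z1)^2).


dx=-13, dy=1, dz=7
d = sqrt(169+1+49) = sqrt(219) = 14.7986

14.7986


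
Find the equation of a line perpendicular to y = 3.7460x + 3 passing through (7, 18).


Perpendicular slope = -1/m1 = -1/3.7460 = -0.2670
b2 = y0 - m2*x0 = 18 + 7/3.7460 = 18 + 1.8687 = 19.8687

y = -0.2670x + 19.8687


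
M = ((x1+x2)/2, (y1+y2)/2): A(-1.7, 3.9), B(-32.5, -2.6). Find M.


Mx = (-1.7 - 32.5)/2 = -34.2/2 = -17.1000
My = (3.9 - 2.6)/2 = 1.3/2 = 0.6500

(-17.1000, 0.6500)


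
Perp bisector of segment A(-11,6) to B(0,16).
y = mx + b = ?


Midpoint = (-5.5, 11)
Slope of AB = dy/dx = 10/11 = 0.9091
Perp slope = -dx/dy = -11/10 = -1.1000
b = My - (perp slope)*Mx = 11 + (11*(-5.5))/10 = 11 - 6.0500 = 4.9500

y = -1.1000x + 4.9500


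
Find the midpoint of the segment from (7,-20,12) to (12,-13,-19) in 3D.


Mx = (7+12)/2 = 9.5000
My = (-20- 13)/2 = -16.5000
Mz = (12- 19)/2 = -3.5000

M = (9.5000, -16.5000, -3.5000)


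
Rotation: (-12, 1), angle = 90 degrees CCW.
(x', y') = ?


cos(90) = 0, sin(90) = 1
x' = -12*0 - 1*1 = -1
y' = -12*1 + 1*0 = -12

(-1, -12)


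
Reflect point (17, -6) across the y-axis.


Reflection rule for y-axis: (-x, y)
(17, -6) -> (-17, -6)

(-17, -6)


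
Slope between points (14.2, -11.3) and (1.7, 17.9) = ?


dy = 17.9 + 11.3 = 29.2
dx = 1.7 - 14.2 = -12.5
m = 29.2/(-12.5) = -2.3360

m = -2.3360


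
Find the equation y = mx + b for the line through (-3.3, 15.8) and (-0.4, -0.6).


m = (-16.4)/(2.9) = -5.6552
b = y1 - m*x1 = 15.8 - (-16.4*(-3.3))/(2.9) = 15.8 - 18.6621 = -2.8621

y = -5.6552x - 2.8621


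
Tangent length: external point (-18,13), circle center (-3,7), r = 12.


d = sqrt((-18+ 3)^2 + (13-7)^2) = sqrt(225+36) = 16.1555
L = sqrt(261.0000 - 144) = sqrt(117.0000) = 10.8167

10.8167


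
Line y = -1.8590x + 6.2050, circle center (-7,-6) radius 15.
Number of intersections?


Substitute y = -1.8590x + 6.2050: (x+ 7)^2 + (-1.8590x+6.2050+ 6)^2 = 225
Expand to Ax^2 + Bx + C = 0, where b-k = 12.205
A = 1+m^2 = 4.455881
B = 2(m(b-k) - h) = 2(-1.8590*12.205 + 7) = -31.37819
C = h^2 + (b-k)^2 - r^2 = 49 + 148.962025 - 225 = -27.037975
disc = B^2-4AC = 984.5908 + 481.9120 = 1466.5028
disc > 0

2 intersection points


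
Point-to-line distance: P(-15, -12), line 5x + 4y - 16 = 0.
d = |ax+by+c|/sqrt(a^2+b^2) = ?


|5*(-15) + 4*(-12) - 16| = |-139| = 139
sqrt(25 + 16) = sqrt(41) = 6.4031
d = 139/sqrt(41) = 21.7082

21.7082


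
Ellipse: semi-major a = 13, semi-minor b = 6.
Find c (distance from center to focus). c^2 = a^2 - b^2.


c^2 = 13^2 - 6^2 = 169 - 36 = 133
c = sqrt(133) = 11.5326

c = 11.5326


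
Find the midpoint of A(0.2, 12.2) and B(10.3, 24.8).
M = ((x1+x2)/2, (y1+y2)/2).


Mx = (0.2 + 10.3)/2 = 10.5/2 = 5.2500
My = (12.2 + 24.8)/2 = 37.0/2 = 18.5000

(5.2500, 18.5000)


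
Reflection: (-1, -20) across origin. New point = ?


Reflection rule for origin: (-x, -y)
(-1, -20) -> (1, 20)

(1, 20)


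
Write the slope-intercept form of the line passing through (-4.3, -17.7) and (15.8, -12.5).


m = (5.2)/(20.1) = 0.2587
b = y1 - m*x1 = -17.7 - (5.2*(-4.3))/(20.1) = -17.7 + 1.1124 = -16.5876

y = 0.2587x - 16.5876


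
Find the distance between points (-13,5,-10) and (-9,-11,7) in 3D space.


dx=4, dy=-16, dz=17
d = sqrt(16+256+289) = sqrt(561) = 23.6854

23.6854


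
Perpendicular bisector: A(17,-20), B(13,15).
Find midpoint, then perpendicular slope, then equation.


Midpoint = (15, -2.5)
Slope of AB = dy/dx = 35/(-4) = -8.7500
Perp slope = -dx/dy = 4/35 = 0.1143
b = My - (perp slope)*Mx = -2.5 + (-4*15)/35 = -2.5 - 1.7143 = -4.2143

y = 0.1143x - 4.2143


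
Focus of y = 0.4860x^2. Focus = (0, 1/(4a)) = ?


a = 0.4860
4a = 1.9440
focus = (0, 1/1.9440) = (0, 0.5144)

Focus = (0, 0.5144)


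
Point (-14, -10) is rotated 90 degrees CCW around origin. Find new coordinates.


cos(90) = 0, sin(90) = 1
x' = -14*0 + 10*1 = 10
y' = -14*1 - 10*0 = -14

(10, -14)


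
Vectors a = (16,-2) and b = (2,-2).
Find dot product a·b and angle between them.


a·b = 16*2 - 2*(-2) = 32 + 4 = 36
|a| = sqrt(256+4) = 16.1245
|b| = sqrt(4+4) = 2.8284
cos(theta) = 36/(sqrt(260)*sqrt(8)) = 36/sqrt(2080) = 0.789352
theta = arccos(36/sqrt(2080)) = 37.8750 degrees

a·b = 36, theta = 37.8750 deg


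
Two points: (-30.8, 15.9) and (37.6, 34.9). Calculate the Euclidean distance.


dx = 37.6 + 30.8 = 68.4
dy = 34.9 - 15.9 = 19.0
d = sqrt(4678.56 + 361.0) = sqrt(5039.56) = 70.9899

70.9899


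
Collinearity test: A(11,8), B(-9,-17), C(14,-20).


11*(-17+ 20) - 9*(-20-8) + 14*(8+ 17)
= 33 + 252 + 350 = 635

No, not collinear (determinant = 635)


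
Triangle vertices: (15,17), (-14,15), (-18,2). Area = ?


15*(15-2) = 195
-14*(2-17) = 210
-18*(17-15) = -36
sum = 369
Area = |369|/2 = 184.5000

184.5000 sq units


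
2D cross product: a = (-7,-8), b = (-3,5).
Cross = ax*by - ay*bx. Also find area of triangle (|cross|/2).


cross = -7*5 + 8*(-3) = -35 - 24 = -59
Triangle area = |-59|/2 = 59/2 = 29.5000

cross = -59, triangle area = 29.5000


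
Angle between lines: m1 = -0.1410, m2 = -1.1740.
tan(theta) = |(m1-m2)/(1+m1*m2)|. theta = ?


m1-m2 = 1.033
1+m1*m2 = 1.165534
tan(theta) = |1.033/1.165534| = 0.886289
theta = arctan(|1.033/1.165534|) = 41.5502 degrees (acute angle)

41.5502 degrees


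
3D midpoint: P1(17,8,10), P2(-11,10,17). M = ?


Mx = (17- 11)/2 = 3.0000
My = (8+10)/2 = 9.0000
Mz = (10+17)/2 = 13.5000

M = (3.0000, 9.0000, 13.5000)


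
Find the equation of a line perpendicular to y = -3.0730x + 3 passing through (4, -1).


Perpendicular slope = -1/m1 = -1/(-3.0730) = 0.3254
b2 = y0 - m2*x0 = -1 + 4/(-3.0730) = -1 - 1.3017 = -2.3017

y = 0.3254x - 2.3017


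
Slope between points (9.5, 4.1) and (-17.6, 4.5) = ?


dy = 4.5 - 4.1 = 0.4
dx = -17.6 - 9.5 = -27.1
m = 0.4/(-27.1) = -0.0148

m = -0.0148


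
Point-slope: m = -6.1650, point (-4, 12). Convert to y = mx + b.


y - 12 = -6.1650(x + 4)
y = -6.1650x + 12 + 6.1650*(-4)
y = -6.1650x - 12.6600

y = -6.1650x - 12.6600


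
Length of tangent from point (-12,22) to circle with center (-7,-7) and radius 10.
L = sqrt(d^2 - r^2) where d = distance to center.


d = sqrt((-12+ 7)^2 + (22+ 7)^2) = sqrt(25+841) = 29.4279
L = sqrt(866.0000 - 100) = sqrt(766.0000) = 27.6767

27.6767


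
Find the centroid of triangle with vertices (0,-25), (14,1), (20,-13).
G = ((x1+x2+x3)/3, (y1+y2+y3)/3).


Gx = (0+14+20)/3 = 34/3 = 11.3333
Gy = (-25+1- 13)/3 = -37/3 = -12.3333

G = (11.3333, -12.3333)


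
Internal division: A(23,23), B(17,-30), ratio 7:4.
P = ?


Px = (7*17 + 4*23)/11 = 211/11 = 19.1818
Py = (7*(-30) + 4*23)/11 = -118/11 = -10.7273

P = (19.1818, -10.7273)
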